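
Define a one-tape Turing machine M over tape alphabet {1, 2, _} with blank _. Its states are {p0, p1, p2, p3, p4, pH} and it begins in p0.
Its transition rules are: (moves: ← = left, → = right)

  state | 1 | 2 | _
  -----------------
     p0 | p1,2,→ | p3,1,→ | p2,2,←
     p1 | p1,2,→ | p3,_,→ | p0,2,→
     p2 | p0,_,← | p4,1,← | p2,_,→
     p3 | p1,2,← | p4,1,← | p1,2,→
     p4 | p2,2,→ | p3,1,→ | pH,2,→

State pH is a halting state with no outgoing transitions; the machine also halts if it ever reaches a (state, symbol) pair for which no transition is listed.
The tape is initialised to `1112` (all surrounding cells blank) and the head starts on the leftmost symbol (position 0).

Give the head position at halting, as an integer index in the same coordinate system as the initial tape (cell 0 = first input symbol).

state=p0 head=0 tape=[1]112___   (p0,1)→(p1,2,→)
state=p1 head=1 tape=2[1]12___   (p1,1)→(p1,2,→)
state=p1 head=2 tape=22[1]2___   (p1,1)→(p1,2,→)
state=p1 head=3 tape=222[2]___   (p1,2)→(p3,_,→)
state=p3 head=4 tape=222_[_]__   (p3,_)→(p1,2,→)
state=p1 head=5 tape=222_2[_]_   (p1,_)→(p0,2,→)
state=p0 head=6 tape=222_22[_]   (p0,_)→(p2,2,←)
state=p2 head=5 tape=222_2[2]2   (p2,2)→(p4,1,←)
state=p4 head=4 tape=222_[2]12   (p4,2)→(p3,1,→)
state=p3 head=5 tape=222_1[1]2   (p3,1)→(p1,2,←)
state=p1 head=4 tape=222_[1]22   (p1,1)→(p1,2,→)
state=p1 head=5 tape=222_2[2]2   (p1,2)→(p3,_,→)
state=p3 head=6 tape=222_2_[2]   (p3,2)→(p4,1,←)
state=p4 head=5 tape=222_2[_]1   (p4,_)→(pH,2,→)
state=pH head=6 tape=222_22[1]
At halt the head is at cell 6.

6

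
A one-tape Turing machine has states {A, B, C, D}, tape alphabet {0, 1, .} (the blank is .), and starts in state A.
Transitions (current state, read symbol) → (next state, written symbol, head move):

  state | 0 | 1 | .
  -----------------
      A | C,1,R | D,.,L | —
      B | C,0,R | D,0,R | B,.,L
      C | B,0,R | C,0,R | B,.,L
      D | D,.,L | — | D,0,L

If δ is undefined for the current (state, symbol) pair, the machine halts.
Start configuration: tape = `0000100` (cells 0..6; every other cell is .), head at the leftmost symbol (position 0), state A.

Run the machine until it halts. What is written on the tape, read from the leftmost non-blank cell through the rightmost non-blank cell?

1.....0

state=A head=0 tape=[0]000100   (A,0)→(C,1,R)
state=C head=1 tape=1[0]00100   (C,0)→(B,0,R)
state=B head=2 tape=10[0]0100   (B,0)→(C,0,R)
state=C head=3 tape=100[0]100   (C,0)→(B,0,R)
state=B head=4 tape=1000[1]00   (B,1)→(D,0,R)
state=D head=5 tape=10000[0]0   (D,0)→(D,.,L)
state=D head=4 tape=1000[0].0   (D,0)→(D,.,L)
state=D head=3 tape=100[0]..0   (D,0)→(D,.,L)
state=D head=2 tape=10[0]...0   (D,0)→(D,.,L)
state=D head=1 tape=1[0]....0   (D,0)→(D,.,L)
state=D head=0 tape=[1].....0
The non-blank tape span at halt is 1.....0.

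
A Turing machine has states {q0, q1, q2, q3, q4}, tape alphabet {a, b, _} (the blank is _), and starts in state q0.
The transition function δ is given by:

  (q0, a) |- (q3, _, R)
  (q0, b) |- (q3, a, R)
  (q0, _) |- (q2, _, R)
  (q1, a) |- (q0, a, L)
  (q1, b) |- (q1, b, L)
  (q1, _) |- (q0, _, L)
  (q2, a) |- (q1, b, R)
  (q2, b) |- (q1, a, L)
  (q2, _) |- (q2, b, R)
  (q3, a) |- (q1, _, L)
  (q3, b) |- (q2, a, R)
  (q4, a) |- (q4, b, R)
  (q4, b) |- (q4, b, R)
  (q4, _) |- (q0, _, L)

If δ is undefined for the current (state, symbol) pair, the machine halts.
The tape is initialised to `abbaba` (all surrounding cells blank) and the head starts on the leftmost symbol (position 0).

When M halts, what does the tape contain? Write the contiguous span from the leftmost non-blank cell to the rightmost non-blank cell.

state=q0 head=0 tape=[a]bbaba   (q0,a)→(q3,_,R)
state=q3 head=1 tape=_[b]baba   (q3,b)→(q2,a,R)
state=q2 head=2 tape=_a[b]aba   (q2,b)→(q1,a,L)
state=q1 head=1 tape=_[a]aaba   (q1,a)→(q0,a,L)
state=q0 head=0 tape=[_]aaaba   (q0,_)→(q2,_,R)
state=q2 head=1 tape=_[a]aaba   (q2,a)→(q1,b,R)
state=q1 head=2 tape=_b[a]aba   (q1,a)→(q0,a,L)
state=q0 head=1 tape=_[b]aaba   (q0,b)→(q3,a,R)
state=q3 head=2 tape=_a[a]aba   (q3,a)→(q1,_,L)
state=q1 head=1 tape=_[a]_aba   (q1,a)→(q0,a,L)
state=q0 head=0 tape=[_]a_aba   (q0,_)→(q2,_,R)
state=q2 head=1 tape=_[a]_aba   (q2,a)→(q1,b,R)
state=q1 head=2 tape=_b[_]aba   (q1,_)→(q0,_,L)
state=q0 head=1 tape=_[b]_aba   (q0,b)→(q3,a,R)
state=q3 head=2 tape=_a[_]aba
The non-blank tape span at halt is a_aba.

a_aba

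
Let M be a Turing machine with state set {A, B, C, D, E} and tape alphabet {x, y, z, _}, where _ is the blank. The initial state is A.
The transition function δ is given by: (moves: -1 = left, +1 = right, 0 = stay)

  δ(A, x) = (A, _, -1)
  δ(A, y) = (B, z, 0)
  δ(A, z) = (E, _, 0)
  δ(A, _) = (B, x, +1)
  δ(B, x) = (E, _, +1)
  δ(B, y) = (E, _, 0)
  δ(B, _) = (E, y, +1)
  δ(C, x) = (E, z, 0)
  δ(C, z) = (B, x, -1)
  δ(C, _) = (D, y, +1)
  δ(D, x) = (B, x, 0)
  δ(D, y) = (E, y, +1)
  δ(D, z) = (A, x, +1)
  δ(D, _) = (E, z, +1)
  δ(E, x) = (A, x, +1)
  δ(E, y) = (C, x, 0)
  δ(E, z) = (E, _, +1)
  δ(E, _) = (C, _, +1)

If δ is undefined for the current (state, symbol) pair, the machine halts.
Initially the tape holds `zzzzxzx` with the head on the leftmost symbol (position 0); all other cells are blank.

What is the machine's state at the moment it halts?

B

A | [z]zzzxzx   read z → write _, move 0, go to E
E | [_]zzzxzx   read _ → write _, move +1, go to C
C | _[z]zzxzx   read z → write x, move -1, go to B
B | [_]xzzxzx   read _ → write y, move +1, go to E
E | y[x]zzxzx   read x → write x, move +1, go to A
A | yx[z]zxzx   read z → write _, move 0, go to E
E | yx[_]zxzx   read _ → write _, move +1, go to C
C | yx_[z]xzx   read z → write x, move -1, go to B
B | yx[_]xxzx   read _ → write y, move +1, go to E
E | yxy[x]xzx   read x → write x, move +1, go to A
A | yxyx[x]zx   read x → write _, move -1, go to A
A | yxy[x]_zx   read x → write _, move -1, go to A
A | yx[y]__zx   read y → write z, move 0, go to B
B | yx[z]__zx
No transition is defined for (B, z); M halts in state B.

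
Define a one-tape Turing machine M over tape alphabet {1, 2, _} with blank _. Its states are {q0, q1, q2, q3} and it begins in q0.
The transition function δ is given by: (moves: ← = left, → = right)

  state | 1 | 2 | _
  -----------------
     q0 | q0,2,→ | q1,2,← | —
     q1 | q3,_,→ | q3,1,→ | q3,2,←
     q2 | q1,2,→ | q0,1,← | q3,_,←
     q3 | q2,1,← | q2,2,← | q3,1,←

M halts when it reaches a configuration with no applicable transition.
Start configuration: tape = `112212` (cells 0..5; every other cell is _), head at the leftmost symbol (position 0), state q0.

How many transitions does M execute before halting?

q0 | _[1]12212   read 1 → write 2, move →, go to q0
q0 | _2[1]2212   read 1 → write 2, move →, go to q0
q0 | _22[2]212   read 2 → write 2, move ←, go to q1
q1 | _2[2]2212   read 2 → write 1, move →, go to q3
q3 | _21[2]212   read 2 → write 2, move ←, go to q2
q2 | _2[1]2212   read 1 → write 2, move →, go to q1
q1 | _22[2]212   read 2 → write 1, move →, go to q3
q3 | _221[2]12   read 2 → write 2, move ←, go to q2
q2 | _22[1]212   read 1 → write 2, move →, go to q1
q1 | _222[2]12   read 2 → write 1, move →, go to q3
q3 | _2221[1]2   read 1 → write 1, move ←, go to q2
q2 | _222[1]12   read 1 → write 2, move →, go to q1
q1 | _2222[1]2   read 1 → write _, move →, go to q3
q3 | _2222_[2]   read 2 → write 2, move ←, go to q2
q2 | _2222[_]2   read _ → write _, move ←, go to q3
q3 | _222[2]_2   read 2 → write 2, move ←, go to q2
q2 | _22[2]2_2   read 2 → write 1, move ←, go to q0
q0 | _2[2]12_2   read 2 → write 2, move ←, go to q1
q1 | _[2]212_2   read 2 → write 1, move →, go to q3
q3 | _1[2]12_2   read 2 → write 2, move ←, go to q2
q2 | _[1]212_2   read 1 → write 2, move →, go to q1
q1 | _2[2]12_2   read 2 → write 1, move →, go to q3
q3 | _21[1]2_2   read 1 → write 1, move ←, go to q2
q2 | _2[1]12_2   read 1 → write 2, move →, go to q1
q1 | _22[1]2_2   read 1 → write _, move →, go to q3
q3 | _22_[2]_2   read 2 → write 2, move ←, go to q2
q2 | _22[_]2_2   read _ → write _, move ←, go to q3
q3 | _2[2]_2_2   read 2 → write 2, move ←, go to q2
q2 | _[2]2_2_2   read 2 → write 1, move ←, go to q0
q0 | [_]12_2_2
M halts after 29 transitions.

29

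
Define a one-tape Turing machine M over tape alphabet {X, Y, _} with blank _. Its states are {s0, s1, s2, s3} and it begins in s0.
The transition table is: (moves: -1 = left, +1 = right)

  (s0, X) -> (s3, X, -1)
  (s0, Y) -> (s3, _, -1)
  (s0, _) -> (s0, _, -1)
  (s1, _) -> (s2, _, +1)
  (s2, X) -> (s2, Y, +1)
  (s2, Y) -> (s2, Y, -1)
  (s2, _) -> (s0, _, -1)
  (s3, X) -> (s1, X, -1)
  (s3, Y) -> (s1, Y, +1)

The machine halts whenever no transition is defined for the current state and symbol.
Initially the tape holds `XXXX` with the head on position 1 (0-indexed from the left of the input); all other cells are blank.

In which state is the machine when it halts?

state=s0 head=1 tape=_X[X]XX_   (s0,X)→(s3,X,-1)
state=s3 head=0 tape=_[X]XXX_   (s3,X)→(s1,X,-1)
state=s1 head=-1 tape=[_]XXXX_   (s1,_)→(s2,_,+1)
state=s2 head=0 tape=_[X]XXX_   (s2,X)→(s2,Y,+1)
state=s2 head=1 tape=_Y[X]XX_   (s2,X)→(s2,Y,+1)
state=s2 head=2 tape=_YY[X]X_   (s2,X)→(s2,Y,+1)
state=s2 head=3 tape=_YYY[X]_   (s2,X)→(s2,Y,+1)
state=s2 head=4 tape=_YYYY[_]   (s2,_)→(s0,_,-1)
state=s0 head=3 tape=_YYY[Y]_   (s0,Y)→(s3,_,-1)
state=s3 head=2 tape=_YY[Y]__   (s3,Y)→(s1,Y,+1)
state=s1 head=3 tape=_YYY[_]_   (s1,_)→(s2,_,+1)
state=s2 head=4 tape=_YYY_[_]   (s2,_)→(s0,_,-1)
state=s0 head=3 tape=_YYY[_]_   (s0,_)→(s0,_,-1)
state=s0 head=2 tape=_YY[Y]__   (s0,Y)→(s3,_,-1)
state=s3 head=1 tape=_Y[Y]___   (s3,Y)→(s1,Y,+1)
state=s1 head=2 tape=_YY[_]__   (s1,_)→(s2,_,+1)
state=s2 head=3 tape=_YY_[_]_   (s2,_)→(s0,_,-1)
state=s0 head=2 tape=_YY[_]__   (s0,_)→(s0,_,-1)
state=s0 head=1 tape=_Y[Y]___   (s0,Y)→(s3,_,-1)
state=s3 head=0 tape=_[Y]____   (s3,Y)→(s1,Y,+1)
state=s1 head=1 tape=_Y[_]___   (s1,_)→(s2,_,+1)
state=s2 head=2 tape=_Y_[_]__   (s2,_)→(s0,_,-1)
state=s0 head=1 tape=_Y[_]___   (s0,_)→(s0,_,-1)
state=s0 head=0 tape=_[Y]____   (s0,Y)→(s3,_,-1)
state=s3 head=-1 tape=[_]_____
No transition is defined for (s3, _); M halts in state s3.

s3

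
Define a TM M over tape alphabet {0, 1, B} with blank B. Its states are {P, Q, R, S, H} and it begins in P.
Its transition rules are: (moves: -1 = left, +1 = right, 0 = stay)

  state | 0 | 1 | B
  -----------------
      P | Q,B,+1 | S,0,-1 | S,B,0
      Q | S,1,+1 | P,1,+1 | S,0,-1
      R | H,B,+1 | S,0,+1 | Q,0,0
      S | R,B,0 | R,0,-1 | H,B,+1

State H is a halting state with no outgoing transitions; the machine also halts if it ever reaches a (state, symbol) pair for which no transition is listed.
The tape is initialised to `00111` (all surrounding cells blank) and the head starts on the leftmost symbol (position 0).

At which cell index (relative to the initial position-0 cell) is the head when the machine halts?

P | [0]0111BB   read 0 → write B, move +1, go to Q
Q | B[0]111BB   read 0 → write 1, move +1, go to S
S | B1[1]11BB   read 1 → write 0, move -1, go to R
R | B[1]011BB   read 1 → write 0, move +1, go to S
S | B0[0]11BB   read 0 → write B, move 0, go to R
R | B0[B]11BB   read B → write 0, move 0, go to Q
Q | B0[0]11BB   read 0 → write 1, move +1, go to S
S | B01[1]1BB   read 1 → write 0, move -1, go to R
R | B0[1]01BB   read 1 → write 0, move +1, go to S
S | B00[0]1BB   read 0 → write B, move 0, go to R
R | B00[B]1BB   read B → write 0, move 0, go to Q
Q | B00[0]1BB   read 0 → write 1, move +1, go to S
S | B001[1]BB   read 1 → write 0, move -1, go to R
R | B00[1]0BB   read 1 → write 0, move +1, go to S
S | B000[0]BB   read 0 → write B, move 0, go to R
R | B000[B]BB   read B → write 0, move 0, go to Q
Q | B000[0]BB   read 0 → write 1, move +1, go to S
S | B0001[B]B   read B → write B, move +1, go to H
H | B0001B[B]
At halt the head is at cell 6.

6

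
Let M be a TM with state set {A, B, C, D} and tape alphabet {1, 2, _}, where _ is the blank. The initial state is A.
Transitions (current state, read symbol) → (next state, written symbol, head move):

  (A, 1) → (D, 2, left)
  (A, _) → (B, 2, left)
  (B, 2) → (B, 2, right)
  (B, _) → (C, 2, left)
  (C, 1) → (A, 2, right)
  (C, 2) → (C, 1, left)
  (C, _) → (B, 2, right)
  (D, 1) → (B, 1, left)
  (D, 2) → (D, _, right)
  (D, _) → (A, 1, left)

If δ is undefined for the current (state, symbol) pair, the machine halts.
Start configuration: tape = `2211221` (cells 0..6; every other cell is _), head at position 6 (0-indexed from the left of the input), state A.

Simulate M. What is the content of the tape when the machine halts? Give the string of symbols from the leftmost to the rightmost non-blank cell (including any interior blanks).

221__221

A | 221122[1]_   read 1 → write 2, move left, go to D
D | 22112[2]2_   read 2 → write _, move right, go to D
D | 22112_[2]_   read 2 → write _, move right, go to D
D | 22112__[_]   read _ → write 1, move left, go to A
A | 22112_[_]1   read _ → write 2, move left, go to B
B | 22112[_]21   read _ → write 2, move left, go to C
C | 2211[2]221   read 2 → write 1, move left, go to C
C | 221[1]1221   read 1 → write 2, move right, go to A
A | 2212[1]221   read 1 → write 2, move left, go to D
D | 221[2]2221   read 2 → write _, move right, go to D
D | 221_[2]221   read 2 → write _, move right, go to D
D | 221__[2]21   read 2 → write _, move right, go to D
D | 221___[2]1   read 2 → write _, move right, go to D
D | 221____[1]   read 1 → write 1, move left, go to B
B | 221___[_]1   read _ → write 2, move left, go to C
C | 221__[_]21   read _ → write 2, move right, go to B
B | 221__2[2]1   read 2 → write 2, move right, go to B
B | 221__22[1]
The non-blank tape span at halt is 221__221.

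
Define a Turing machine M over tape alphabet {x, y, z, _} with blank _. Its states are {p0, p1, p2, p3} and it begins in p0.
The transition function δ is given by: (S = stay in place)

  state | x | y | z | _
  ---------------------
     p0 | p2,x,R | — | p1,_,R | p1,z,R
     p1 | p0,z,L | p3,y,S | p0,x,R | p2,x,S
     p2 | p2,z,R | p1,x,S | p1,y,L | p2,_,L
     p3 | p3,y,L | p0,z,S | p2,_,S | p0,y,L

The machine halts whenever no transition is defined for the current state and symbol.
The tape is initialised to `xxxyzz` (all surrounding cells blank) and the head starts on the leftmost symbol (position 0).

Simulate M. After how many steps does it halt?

p0 | [x]xxyzz___   read x → write x, move R, go to p2
p2 | x[x]xyzz___   read x → write z, move R, go to p2
p2 | xz[x]yzz___   read x → write z, move R, go to p2
p2 | xzz[y]zz___   read y → write x, move S, go to p1
p1 | xzz[x]zz___   read x → write z, move L, go to p0
p0 | xz[z]zzz___   read z → write _, move R, go to p1
p1 | xz_[z]zz___   read z → write x, move R, go to p0
p0 | xz_x[z]z___   read z → write _, move R, go to p1
p1 | xz_x_[z]___   read z → write x, move R, go to p0
p0 | xz_x_x[_]__   read _ → write z, move R, go to p1
p1 | xz_x_xz[_]_   read _ → write x, move S, go to p2
p2 | xz_x_xz[x]_   read x → write z, move R, go to p2
p2 | xz_x_xzz[_]   read _ → write _, move L, go to p2
p2 | xz_x_xz[z]_   read z → write y, move L, go to p1
p1 | xz_x_x[z]y_   read z → write x, move R, go to p0
p0 | xz_x_xx[y]_
M halts after 15 transitions.

15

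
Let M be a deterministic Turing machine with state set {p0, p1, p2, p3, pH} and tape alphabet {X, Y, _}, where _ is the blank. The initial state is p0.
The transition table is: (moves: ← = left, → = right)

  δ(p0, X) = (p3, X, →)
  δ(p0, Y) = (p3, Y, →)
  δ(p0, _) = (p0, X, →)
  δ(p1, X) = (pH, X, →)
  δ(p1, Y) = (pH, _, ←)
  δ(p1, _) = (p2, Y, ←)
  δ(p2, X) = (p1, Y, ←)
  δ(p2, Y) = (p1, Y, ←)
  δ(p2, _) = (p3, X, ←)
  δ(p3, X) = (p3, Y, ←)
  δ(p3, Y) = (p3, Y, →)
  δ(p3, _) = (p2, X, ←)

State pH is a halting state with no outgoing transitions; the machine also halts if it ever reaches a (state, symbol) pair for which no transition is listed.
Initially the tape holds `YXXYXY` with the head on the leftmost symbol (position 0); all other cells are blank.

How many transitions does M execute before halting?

p0 | [Y]XXYXY_   read Y → write Y, move →, go to p3
p3 | Y[X]XYXY_   read X → write Y, move ←, go to p3
p3 | [Y]YXYXY_   read Y → write Y, move →, go to p3
p3 | Y[Y]XYXY_   read Y → write Y, move →, go to p3
p3 | YY[X]YXY_   read X → write Y, move ←, go to p3
p3 | Y[Y]YYXY_   read Y → write Y, move →, go to p3
p3 | YY[Y]YXY_   read Y → write Y, move →, go to p3
p3 | YYY[Y]XY_   read Y → write Y, move →, go to p3
p3 | YYYY[X]Y_   read X → write Y, move ←, go to p3
p3 | YYY[Y]YY_   read Y → write Y, move →, go to p3
p3 | YYYY[Y]Y_   read Y → write Y, move →, go to p3
p3 | YYYYY[Y]_   read Y → write Y, move →, go to p3
p3 | YYYYYY[_]   read _ → write X, move ←, go to p2
p2 | YYYYY[Y]X   read Y → write Y, move ←, go to p1
p1 | YYYY[Y]YX   read Y → write _, move ←, go to pH
pH | YYY[Y]_YX
M halts after 15 transitions.

15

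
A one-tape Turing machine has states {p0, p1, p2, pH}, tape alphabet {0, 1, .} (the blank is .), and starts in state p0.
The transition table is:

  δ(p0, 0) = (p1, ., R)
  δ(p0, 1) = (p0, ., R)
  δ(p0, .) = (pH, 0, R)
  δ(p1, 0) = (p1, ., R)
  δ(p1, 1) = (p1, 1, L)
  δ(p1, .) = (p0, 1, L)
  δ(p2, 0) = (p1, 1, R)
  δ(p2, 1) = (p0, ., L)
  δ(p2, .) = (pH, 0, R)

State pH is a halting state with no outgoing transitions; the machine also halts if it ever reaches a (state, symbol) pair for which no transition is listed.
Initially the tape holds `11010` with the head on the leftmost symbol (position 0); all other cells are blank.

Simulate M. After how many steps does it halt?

state=p0 head=0 tape=[1]1010   (p0,1)→(p0,.,R)
state=p0 head=1 tape=.[1]010   (p0,1)→(p0,.,R)
state=p0 head=2 tape=..[0]10   (p0,0)→(p1,.,R)
state=p1 head=3 tape=...[1]0   (p1,1)→(p1,1,L)
state=p1 head=2 tape=..[.]10   (p1,.)→(p0,1,L)
state=p0 head=1 tape=.[.]110   (p0,.)→(pH,0,R)
state=pH head=2 tape=.0[1]10
M halts after 6 transitions.

6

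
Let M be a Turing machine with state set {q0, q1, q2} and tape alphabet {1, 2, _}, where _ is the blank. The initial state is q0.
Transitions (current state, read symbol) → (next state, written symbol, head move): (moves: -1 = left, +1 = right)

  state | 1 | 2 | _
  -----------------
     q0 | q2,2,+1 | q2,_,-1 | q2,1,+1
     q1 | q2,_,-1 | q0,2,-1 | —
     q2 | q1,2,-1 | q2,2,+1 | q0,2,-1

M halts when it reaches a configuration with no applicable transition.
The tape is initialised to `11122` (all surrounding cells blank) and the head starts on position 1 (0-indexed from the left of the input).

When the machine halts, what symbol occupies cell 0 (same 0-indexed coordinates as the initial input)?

q0 | ___1[1]122_   read 1 → write 2, move +1, go to q2
q2 | ___12[1]22_   read 1 → write 2, move -1, go to q1
q1 | ___1[2]222_   read 2 → write 2, move -1, go to q0
q0 | ___[1]2222_   read 1 → write 2, move +1, go to q2
q2 | ___2[2]222_   read 2 → write 2, move +1, go to q2
q2 | ___22[2]22_   read 2 → write 2, move +1, go to q2
q2 | ___222[2]2_   read 2 → write 2, move +1, go to q2
q2 | ___2222[2]_   read 2 → write 2, move +1, go to q2
q2 | ___22222[_]   read _ → write 2, move -1, go to q0
q0 | ___2222[2]2   read 2 → write _, move -1, go to q2
q2 | ___222[2]_2   read 2 → write 2, move +1, go to q2
q2 | ___2222[_]2   read _ → write 2, move -1, go to q0
q0 | ___222[2]22   read 2 → write _, move -1, go to q2
q2 | ___22[2]_22   read 2 → write 2, move +1, go to q2
q2 | ___222[_]22   read _ → write 2, move -1, go to q0
q0 | ___22[2]222   read 2 → write _, move -1, go to q2
q2 | ___2[2]_222   read 2 → write 2, move +1, go to q2
q2 | ___22[_]222   read _ → write 2, move -1, go to q0
q0 | ___2[2]2222   read 2 → write _, move -1, go to q2
q2 | ___[2]_2222   read 2 → write 2, move +1, go to q2
q2 | ___2[_]2222   read _ → write 2, move -1, go to q0
q0 | ___[2]22222   read 2 → write _, move -1, go to q2
q2 | __[_]_22222   read _ → write 2, move -1, go to q0
q0 | _[_]2_22222   read _ → write 1, move +1, go to q2
q2 | _1[2]_22222   read 2 → write 2, move +1, go to q2
q2 | _12[_]22222   read _ → write 2, move -1, go to q0
q0 | _1[2]222222   read 2 → write _, move -1, go to q2
q2 | _[1]_222222   read 1 → write 2, move -1, go to q1
q1 | [_]2_222222
Cell 0 holds 2 when M halts.

2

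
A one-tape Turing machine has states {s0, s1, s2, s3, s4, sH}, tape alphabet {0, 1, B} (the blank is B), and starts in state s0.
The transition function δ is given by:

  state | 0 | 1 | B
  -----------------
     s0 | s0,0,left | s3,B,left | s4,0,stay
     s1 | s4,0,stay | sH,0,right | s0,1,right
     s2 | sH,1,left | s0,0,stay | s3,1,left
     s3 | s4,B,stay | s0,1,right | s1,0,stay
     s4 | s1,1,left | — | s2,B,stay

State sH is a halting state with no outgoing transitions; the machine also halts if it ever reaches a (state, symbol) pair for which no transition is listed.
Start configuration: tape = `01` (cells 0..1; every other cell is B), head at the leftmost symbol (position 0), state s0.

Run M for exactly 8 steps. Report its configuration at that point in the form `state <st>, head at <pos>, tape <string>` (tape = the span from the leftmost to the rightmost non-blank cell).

state=s0 head=0 tape=BB[0]1   (s0,0)→(s0,0,left)
state=s0 head=-1 tape=B[B]01   (s0,B)→(s4,0,stay)
state=s4 head=-1 tape=B[0]01   (s4,0)→(s1,1,left)
state=s1 head=-2 tape=[B]101   (s1,B)→(s0,1,right)
state=s0 head=-1 tape=1[1]01   (s0,1)→(s3,B,left)
state=s3 head=-2 tape=[1]B01   (s3,1)→(s0,1,right)
state=s0 head=-1 tape=1[B]01   (s0,B)→(s4,0,stay)
state=s4 head=-1 tape=1[0]01   (s4,0)→(s1,1,left)
state=s1 head=-2 tape=[1]101
After 8 steps: state s1, head at -2, tape 1101.

state s1, head at -2, tape 1101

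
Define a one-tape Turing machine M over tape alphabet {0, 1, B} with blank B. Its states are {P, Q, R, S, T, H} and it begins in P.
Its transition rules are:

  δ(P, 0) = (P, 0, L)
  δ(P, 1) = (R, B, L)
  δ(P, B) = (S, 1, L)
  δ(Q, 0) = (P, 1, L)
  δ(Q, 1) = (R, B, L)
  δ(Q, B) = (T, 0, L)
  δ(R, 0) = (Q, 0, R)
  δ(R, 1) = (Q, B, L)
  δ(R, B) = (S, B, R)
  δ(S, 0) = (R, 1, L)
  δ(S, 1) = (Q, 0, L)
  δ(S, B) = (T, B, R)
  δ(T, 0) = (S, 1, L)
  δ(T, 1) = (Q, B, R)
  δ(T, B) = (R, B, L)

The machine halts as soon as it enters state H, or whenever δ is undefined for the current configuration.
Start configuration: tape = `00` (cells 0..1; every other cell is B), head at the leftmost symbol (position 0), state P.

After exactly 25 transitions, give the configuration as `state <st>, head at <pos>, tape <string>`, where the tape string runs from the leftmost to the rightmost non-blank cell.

state T, head at 3, tape 0

P | BB[0]0BB   read 0 → write 0, move L, go to P
P | B[B]00BB   read B → write 1, move L, go to S
S | [B]100BB   read B → write B, move R, go to T
T | B[1]00BB   read 1 → write B, move R, go to Q
Q | BB[0]0BB   read 0 → write 1, move L, go to P
P | B[B]10BB   read B → write 1, move L, go to S
S | [B]110BB   read B → write B, move R, go to T
T | B[1]10BB   read 1 → write B, move R, go to Q
Q | BB[1]0BB   read 1 → write B, move L, go to R
R | B[B]B0BB   read B → write B, move R, go to S
S | BB[B]0BB   read B → write B, move R, go to T
T | BBB[0]BB   read 0 → write 1, move L, go to S
S | BB[B]1BB   read B → write B, move R, go to T
T | BBB[1]BB   read 1 → write B, move R, go to Q
Q | BBBB[B]B   read B → write 0, move L, go to T
T | BBB[B]0B   read B → write B, move L, go to R
R | BB[B]B0B   read B → write B, move R, go to S
S | BBB[B]0B   read B → write B, move R, go to T
T | BBBB[0]B   read 0 → write 1, move L, go to S
S | BBB[B]1B   read B → write B, move R, go to T
T | BBBB[1]B   read 1 → write B, move R, go to Q
Q | BBBBB[B]   read B → write 0, move L, go to T
T | BBBB[B]0   read B → write B, move L, go to R
R | BBB[B]B0   read B → write B, move R, go to S
S | BBBB[B]0   read B → write B, move R, go to T
T | BBBBB[0]
After 25 steps: state T, head at 3, tape 0.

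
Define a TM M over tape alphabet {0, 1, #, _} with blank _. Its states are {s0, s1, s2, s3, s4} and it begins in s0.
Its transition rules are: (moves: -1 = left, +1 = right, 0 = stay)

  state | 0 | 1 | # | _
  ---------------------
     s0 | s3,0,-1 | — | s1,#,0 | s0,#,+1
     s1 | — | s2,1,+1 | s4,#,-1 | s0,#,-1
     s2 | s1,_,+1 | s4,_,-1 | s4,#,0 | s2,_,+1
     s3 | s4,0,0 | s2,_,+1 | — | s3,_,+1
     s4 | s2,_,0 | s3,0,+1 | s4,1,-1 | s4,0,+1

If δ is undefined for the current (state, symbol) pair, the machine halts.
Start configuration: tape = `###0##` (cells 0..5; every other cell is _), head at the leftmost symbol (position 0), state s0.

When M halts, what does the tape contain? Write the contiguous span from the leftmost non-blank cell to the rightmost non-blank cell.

s0 | _[#]##0##   read # → write #, move 0, go to s1
s1 | _[#]##0##   read # → write #, move -1, go to s4
s4 | [_]###0##   read _ → write 0, move +1, go to s4
s4 | 0[#]##0##   read # → write 1, move -1, go to s4
s4 | [0]1##0##   read 0 → write _, move 0, go to s2
s2 | [_]1##0##   read _ → write _, move +1, go to s2
s2 | _[1]##0##   read 1 → write _, move -1, go to s4
s4 | [_]_##0##   read _ → write 0, move +1, go to s4
s4 | 0[_]##0##   read _ → write 0, move +1, go to s4
s4 | 00[#]#0##   read # → write 1, move -1, go to s4
s4 | 0[0]1#0##   read 0 → write _, move 0, go to s2
s2 | 0[_]1#0##   read _ → write _, move +1, go to s2
s2 | 0_[1]#0##   read 1 → write _, move -1, go to s4
s4 | 0[_]_#0##   read _ → write 0, move +1, go to s4
s4 | 00[_]#0##   read _ → write 0, move +1, go to s4
s4 | 000[#]0##   read # → write 1, move -1, go to s4
s4 | 00[0]10##   read 0 → write _, move 0, go to s2
s2 | 00[_]10##   read _ → write _, move +1, go to s2
s2 | 00_[1]0##   read 1 → write _, move -1, go to s4
s4 | 00[_]_0##   read _ → write 0, move +1, go to s4
s4 | 000[_]0##   read _ → write 0, move +1, go to s4
s4 | 0000[0]##   read 0 → write _, move 0, go to s2
s2 | 0000[_]##   read _ → write _, move +1, go to s2
s2 | 0000_[#]#   read # → write #, move 0, go to s4
s4 | 0000_[#]#   read # → write 1, move -1, go to s4
s4 | 0000[_]1#   read _ → write 0, move +1, go to s4
s4 | 00000[1]#   read 1 → write 0, move +1, go to s3
s3 | 000000[#]
The non-blank tape span at halt is 000000#.

000000#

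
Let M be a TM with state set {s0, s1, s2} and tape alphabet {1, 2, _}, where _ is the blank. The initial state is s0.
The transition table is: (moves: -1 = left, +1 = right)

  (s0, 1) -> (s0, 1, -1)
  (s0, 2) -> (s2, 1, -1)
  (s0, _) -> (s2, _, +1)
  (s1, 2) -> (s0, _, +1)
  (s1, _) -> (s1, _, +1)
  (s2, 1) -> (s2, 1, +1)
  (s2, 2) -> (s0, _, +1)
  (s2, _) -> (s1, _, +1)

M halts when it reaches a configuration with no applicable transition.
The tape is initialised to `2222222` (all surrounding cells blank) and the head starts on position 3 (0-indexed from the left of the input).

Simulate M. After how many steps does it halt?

8

state=s0 head=3 tape=222[2]222   (s0,2)→(s2,1,-1)
state=s2 head=2 tape=22[2]1222   (s2,2)→(s0,_,+1)
state=s0 head=3 tape=22_[1]222   (s0,1)→(s0,1,-1)
state=s0 head=2 tape=22[_]1222   (s0,_)→(s2,_,+1)
state=s2 head=3 tape=22_[1]222   (s2,1)→(s2,1,+1)
state=s2 head=4 tape=22_1[2]22   (s2,2)→(s0,_,+1)
state=s0 head=5 tape=22_1_[2]2   (s0,2)→(s2,1,-1)
state=s2 head=4 tape=22_1[_]12   (s2,_)→(s1,_,+1)
state=s1 head=5 tape=22_1_[1]2
M halts after 8 transitions.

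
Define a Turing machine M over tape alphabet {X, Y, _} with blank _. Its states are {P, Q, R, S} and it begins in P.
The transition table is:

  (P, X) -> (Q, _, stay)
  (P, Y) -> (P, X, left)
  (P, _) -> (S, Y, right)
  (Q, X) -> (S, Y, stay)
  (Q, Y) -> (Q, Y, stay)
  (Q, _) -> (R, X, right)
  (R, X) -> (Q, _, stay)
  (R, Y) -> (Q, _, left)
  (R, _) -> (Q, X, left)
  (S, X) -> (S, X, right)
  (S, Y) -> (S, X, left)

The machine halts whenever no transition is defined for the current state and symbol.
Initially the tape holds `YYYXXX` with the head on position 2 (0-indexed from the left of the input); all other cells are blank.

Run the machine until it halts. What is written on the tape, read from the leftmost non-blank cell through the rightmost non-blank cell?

P | _YY[Y]XXX_   read Y → write X, move left, go to P
P | _Y[Y]XXXX_   read Y → write X, move left, go to P
P | _[Y]XXXXX_   read Y → write X, move left, go to P
P | [_]XXXXXX_   read _ → write Y, move right, go to S
S | Y[X]XXXXX_   read X → write X, move right, go to S
S | YX[X]XXXX_   read X → write X, move right, go to S
S | YXX[X]XXX_   read X → write X, move right, go to S
S | YXXX[X]XX_   read X → write X, move right, go to S
S | YXXXX[X]X_   read X → write X, move right, go to S
S | YXXXXX[X]_   read X → write X, move right, go to S
S | YXXXXXX[_]
The non-blank tape span at halt is YXXXXXX.

YXXXXXX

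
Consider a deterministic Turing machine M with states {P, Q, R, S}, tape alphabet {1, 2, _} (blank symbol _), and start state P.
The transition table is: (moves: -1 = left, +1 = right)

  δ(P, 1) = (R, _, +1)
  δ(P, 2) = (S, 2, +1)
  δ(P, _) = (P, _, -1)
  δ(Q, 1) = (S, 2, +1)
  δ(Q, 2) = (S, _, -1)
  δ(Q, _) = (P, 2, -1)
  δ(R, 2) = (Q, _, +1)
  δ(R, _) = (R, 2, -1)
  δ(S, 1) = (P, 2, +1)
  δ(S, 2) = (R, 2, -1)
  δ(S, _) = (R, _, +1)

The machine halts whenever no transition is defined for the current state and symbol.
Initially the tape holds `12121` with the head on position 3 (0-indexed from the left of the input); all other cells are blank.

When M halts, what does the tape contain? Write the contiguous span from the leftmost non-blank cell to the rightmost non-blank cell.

state=P head=3 tape=121[2]1__   (P,2)→(S,2,+1)
state=S head=4 tape=1212[1]__   (S,1)→(P,2,+1)
state=P head=5 tape=12122[_]_   (P,_)→(P,_,-1)
state=P head=4 tape=1212[2]__   (P,2)→(S,2,+1)
state=S head=5 tape=12122[_]_   (S,_)→(R,_,+1)
state=R head=6 tape=12122_[_]   (R,_)→(R,2,-1)
state=R head=5 tape=12122[_]2   (R,_)→(R,2,-1)
state=R head=4 tape=1212[2]22   (R,2)→(Q,_,+1)
state=Q head=5 tape=1212_[2]2   (Q,2)→(S,_,-1)
state=S head=4 tape=1212[_]_2   (S,_)→(R,_,+1)
state=R head=5 tape=1212_[_]2   (R,_)→(R,2,-1)
state=R head=4 tape=1212[_]22   (R,_)→(R,2,-1)
state=R head=3 tape=121[2]222   (R,2)→(Q,_,+1)
state=Q head=4 tape=121_[2]22   (Q,2)→(S,_,-1)
state=S head=3 tape=121[_]_22   (S,_)→(R,_,+1)
state=R head=4 tape=121_[_]22   (R,_)→(R,2,-1)
state=R head=3 tape=121[_]222   (R,_)→(R,2,-1)
state=R head=2 tape=12[1]2222
The non-blank tape span at halt is 1212222.

1212222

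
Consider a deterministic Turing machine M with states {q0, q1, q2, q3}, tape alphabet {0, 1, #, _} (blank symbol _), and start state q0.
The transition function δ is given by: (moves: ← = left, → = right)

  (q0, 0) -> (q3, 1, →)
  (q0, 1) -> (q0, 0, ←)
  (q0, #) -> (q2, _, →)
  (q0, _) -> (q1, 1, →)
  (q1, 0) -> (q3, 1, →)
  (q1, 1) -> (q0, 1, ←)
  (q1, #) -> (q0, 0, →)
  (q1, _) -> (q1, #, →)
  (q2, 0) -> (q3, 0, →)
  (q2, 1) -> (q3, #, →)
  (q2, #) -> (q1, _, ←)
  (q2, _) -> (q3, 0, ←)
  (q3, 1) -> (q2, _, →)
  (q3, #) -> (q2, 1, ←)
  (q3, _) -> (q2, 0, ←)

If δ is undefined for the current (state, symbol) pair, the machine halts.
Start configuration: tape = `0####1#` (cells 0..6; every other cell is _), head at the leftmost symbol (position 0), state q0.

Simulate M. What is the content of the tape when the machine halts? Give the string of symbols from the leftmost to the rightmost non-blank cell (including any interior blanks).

###0####0

state=q0 head=0 tape=[0]####1#__   (q0,0)→(q3,1,→)
state=q3 head=1 tape=1[#]###1#__   (q3,#)→(q2,1,←)
state=q2 head=0 tape=[1]1###1#__   (q2,1)→(q3,#,→)
state=q3 head=1 tape=#[1]###1#__   (q3,1)→(q2,_,→)
state=q2 head=2 tape=#_[#]##1#__   (q2,#)→(q1,_,←)
state=q1 head=1 tape=#[_]_##1#__   (q1,_)→(q1,#,→)
state=q1 head=2 tape=##[_]##1#__   (q1,_)→(q1,#,→)
state=q1 head=3 tape=###[#]#1#__   (q1,#)→(q0,0,→)
state=q0 head=4 tape=###0[#]1#__   (q0,#)→(q2,_,→)
state=q2 head=5 tape=###0_[1]#__   (q2,1)→(q3,#,→)
state=q3 head=6 tape=###0_#[#]__   (q3,#)→(q2,1,←)
state=q2 head=5 tape=###0_[#]1__   (q2,#)→(q1,_,←)
state=q1 head=4 tape=###0[_]_1__   (q1,_)→(q1,#,→)
state=q1 head=5 tape=###0#[_]1__   (q1,_)→(q1,#,→)
state=q1 head=6 tape=###0##[1]__   (q1,1)→(q0,1,←)
state=q0 head=5 tape=###0#[#]1__   (q0,#)→(q2,_,→)
state=q2 head=6 tape=###0#_[1]__   (q2,1)→(q3,#,→)
state=q3 head=7 tape=###0#_#[_]_   (q3,_)→(q2,0,←)
state=q2 head=6 tape=###0#_[#]0_   (q2,#)→(q1,_,←)
state=q1 head=5 tape=###0#[_]_0_   (q1,_)→(q1,#,→)
state=q1 head=6 tape=###0##[_]0_   (q1,_)→(q1,#,→)
state=q1 head=7 tape=###0###[0]_   (q1,0)→(q3,1,→)
state=q3 head=8 tape=###0###1[_]   (q3,_)→(q2,0,←)
state=q2 head=7 tape=###0###[1]0   (q2,1)→(q3,#,→)
state=q3 head=8 tape=###0####[0]
The non-blank tape span at halt is ###0####0.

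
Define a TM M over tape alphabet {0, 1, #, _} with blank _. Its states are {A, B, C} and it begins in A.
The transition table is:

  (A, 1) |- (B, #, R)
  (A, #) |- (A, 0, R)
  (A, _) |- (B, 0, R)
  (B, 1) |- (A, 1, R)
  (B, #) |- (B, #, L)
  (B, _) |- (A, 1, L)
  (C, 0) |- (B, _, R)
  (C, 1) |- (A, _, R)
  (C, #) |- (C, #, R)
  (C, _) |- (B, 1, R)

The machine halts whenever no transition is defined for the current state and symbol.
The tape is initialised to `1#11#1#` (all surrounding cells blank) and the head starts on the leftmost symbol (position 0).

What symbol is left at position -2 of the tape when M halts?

A | __[1]#11#1#   read 1 → write #, move R, go to B
B | __#[#]11#1#   read # → write #, move L, go to B
B | __[#]#11#1#   read # → write #, move L, go to B
B | _[_]##11#1#   read _ → write 1, move L, go to A
A | [_]1##11#1#   read _ → write 0, move R, go to B
B | 0[1]##11#1#   read 1 → write 1, move R, go to A
A | 01[#]#11#1#   read # → write 0, move R, go to A
A | 010[#]11#1#   read # → write 0, move R, go to A
A | 0100[1]1#1#   read 1 → write #, move R, go to B
B | 0100#[1]#1#   read 1 → write 1, move R, go to A
A | 0100#1[#]1#   read # → write 0, move R, go to A
A | 0100#10[1]#   read 1 → write #, move R, go to B
B | 0100#10#[#]   read # → write #, move L, go to B
B | 0100#10[#]#   read # → write #, move L, go to B
B | 0100#1[0]##
Cell -2 holds 0 when M halts.

0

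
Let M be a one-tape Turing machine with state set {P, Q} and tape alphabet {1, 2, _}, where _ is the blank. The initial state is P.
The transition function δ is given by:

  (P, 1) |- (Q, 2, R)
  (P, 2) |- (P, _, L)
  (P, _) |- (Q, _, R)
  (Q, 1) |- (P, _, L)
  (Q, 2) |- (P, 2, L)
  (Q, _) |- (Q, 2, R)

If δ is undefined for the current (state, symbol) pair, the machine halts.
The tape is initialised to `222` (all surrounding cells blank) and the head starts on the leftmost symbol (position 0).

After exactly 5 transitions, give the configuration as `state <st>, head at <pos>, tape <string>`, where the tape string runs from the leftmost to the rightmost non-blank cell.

state P, head at -1, tape 22

P | _[2]22   read 2 → write _, move L, go to P
P | [_]_22   read _ → write _, move R, go to Q
Q | _[_]22   read _ → write 2, move R, go to Q
Q | _2[2]2   read 2 → write 2, move L, go to P
P | _[2]22   read 2 → write _, move L, go to P
P | [_]_22
After 5 steps: state P, head at -1, tape 22.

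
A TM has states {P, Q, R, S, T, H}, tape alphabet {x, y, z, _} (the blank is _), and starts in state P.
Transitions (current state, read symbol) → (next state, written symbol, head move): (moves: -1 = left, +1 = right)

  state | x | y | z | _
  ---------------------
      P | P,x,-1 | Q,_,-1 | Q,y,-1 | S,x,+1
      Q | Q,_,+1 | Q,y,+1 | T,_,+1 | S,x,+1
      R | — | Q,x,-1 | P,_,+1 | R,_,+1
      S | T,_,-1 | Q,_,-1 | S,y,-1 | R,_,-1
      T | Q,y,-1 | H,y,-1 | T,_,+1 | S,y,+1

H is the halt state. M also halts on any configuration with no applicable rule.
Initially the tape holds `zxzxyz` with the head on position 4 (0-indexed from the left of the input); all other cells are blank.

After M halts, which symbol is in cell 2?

state=P head=4 tape=zxzx[y]z   (P,y)→(Q,_,-1)
state=Q head=3 tape=zxz[x]_z   (Q,x)→(Q,_,+1)
state=Q head=4 tape=zxz_[_]z   (Q,_)→(S,x,+1)
state=S head=5 tape=zxz_x[z]   (S,z)→(S,y,-1)
state=S head=4 tape=zxz_[x]y   (S,x)→(T,_,-1)
state=T head=3 tape=zxz[_]_y   (T,_)→(S,y,+1)
state=S head=4 tape=zxzy[_]y   (S,_)→(R,_,-1)
state=R head=3 tape=zxz[y]_y   (R,y)→(Q,x,-1)
state=Q head=2 tape=zx[z]x_y   (Q,z)→(T,_,+1)
state=T head=3 tape=zx_[x]_y   (T,x)→(Q,y,-1)
state=Q head=2 tape=zx[_]y_y   (Q,_)→(S,x,+1)
state=S head=3 tape=zxx[y]_y   (S,y)→(Q,_,-1)
state=Q head=2 tape=zx[x]__y   (Q,x)→(Q,_,+1)
state=Q head=3 tape=zx_[_]_y   (Q,_)→(S,x,+1)
state=S head=4 tape=zx_x[_]y   (S,_)→(R,_,-1)
state=R head=3 tape=zx_[x]_y
Cell 2 holds _ when M halts.

_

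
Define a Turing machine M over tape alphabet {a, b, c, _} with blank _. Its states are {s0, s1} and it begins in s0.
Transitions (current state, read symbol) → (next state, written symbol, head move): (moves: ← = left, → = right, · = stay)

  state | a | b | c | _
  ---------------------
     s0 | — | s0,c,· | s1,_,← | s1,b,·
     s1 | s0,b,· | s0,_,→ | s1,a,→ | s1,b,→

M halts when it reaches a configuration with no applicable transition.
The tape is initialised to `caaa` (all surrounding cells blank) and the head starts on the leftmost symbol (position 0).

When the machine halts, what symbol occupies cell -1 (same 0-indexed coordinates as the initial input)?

b

state=s0 head=0 tape=_[c]aaa   (s0,c)→(s1,_,←)
state=s1 head=-1 tape=[_]_aaa   (s1,_)→(s1,b,→)
state=s1 head=0 tape=b[_]aaa   (s1,_)→(s1,b,→)
state=s1 head=1 tape=bb[a]aa   (s1,a)→(s0,b,·)
state=s0 head=1 tape=bb[b]aa   (s0,b)→(s0,c,·)
state=s0 head=1 tape=bb[c]aa   (s0,c)→(s1,_,←)
state=s1 head=0 tape=b[b]_aa   (s1,b)→(s0,_,→)
state=s0 head=1 tape=b_[_]aa   (s0,_)→(s1,b,·)
state=s1 head=1 tape=b_[b]aa   (s1,b)→(s0,_,→)
state=s0 head=2 tape=b__[a]a
Cell -1 holds b when M halts.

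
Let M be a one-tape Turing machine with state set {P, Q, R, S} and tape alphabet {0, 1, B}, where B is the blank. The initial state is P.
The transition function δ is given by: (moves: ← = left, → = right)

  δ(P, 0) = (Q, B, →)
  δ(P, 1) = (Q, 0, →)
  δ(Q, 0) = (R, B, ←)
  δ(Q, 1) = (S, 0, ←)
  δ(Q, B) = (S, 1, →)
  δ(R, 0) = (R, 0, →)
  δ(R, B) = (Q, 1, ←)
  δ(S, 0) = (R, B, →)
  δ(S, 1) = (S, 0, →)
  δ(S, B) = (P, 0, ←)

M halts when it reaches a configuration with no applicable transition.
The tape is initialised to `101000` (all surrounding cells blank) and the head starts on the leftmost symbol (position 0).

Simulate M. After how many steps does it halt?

14

P | BBBB[1]01000   read 1 → write 0, move →, go to Q
Q | BBBB0[0]1000   read 0 → write B, move ←, go to R
R | BBBB[0]B1000   read 0 → write 0, move →, go to R
R | BBBB0[B]1000   read B → write 1, move ←, go to Q
Q | BBBB[0]11000   read 0 → write B, move ←, go to R
R | BBB[B]B11000   read B → write 1, move ←, go to Q
Q | BB[B]1B11000   read B → write 1, move →, go to S
S | BB1[1]B11000   read 1 → write 0, move →, go to S
S | BB10[B]11000   read B → write 0, move ←, go to P
P | BB1[0]011000   read 0 → write B, move →, go to Q
Q | BB1B[0]11000   read 0 → write B, move ←, go to R
R | BB1[B]B11000   read B → write 1, move ←, go to Q
Q | BB[1]1B11000   read 1 → write 0, move ←, go to S
S | B[B]01B11000   read B → write 0, move ←, go to P
P | [B]001B11000
M halts after 14 transitions.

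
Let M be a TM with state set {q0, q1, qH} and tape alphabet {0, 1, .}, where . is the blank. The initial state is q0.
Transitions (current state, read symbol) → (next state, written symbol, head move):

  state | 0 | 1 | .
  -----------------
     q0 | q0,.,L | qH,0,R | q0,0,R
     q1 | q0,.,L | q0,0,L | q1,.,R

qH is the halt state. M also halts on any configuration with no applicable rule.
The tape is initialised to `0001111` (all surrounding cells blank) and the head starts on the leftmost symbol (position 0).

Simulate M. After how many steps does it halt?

q0 | ...[0]001111   read 0 → write ., move L, go to q0
q0 | ..[.].001111   read . → write 0, move R, go to q0
q0 | ..0[.]001111   read . → write 0, move R, go to q0
q0 | ..00[0]01111   read 0 → write ., move L, go to q0
q0 | ..0[0].01111   read 0 → write ., move L, go to q0
q0 | ..[0]..01111   read 0 → write ., move L, go to q0
q0 | .[.]...01111   read . → write 0, move R, go to q0
q0 | .0[.]..01111   read . → write 0, move R, go to q0
q0 | .00[.].01111   read . → write 0, move R, go to q0
q0 | .000[.]01111   read . → write 0, move R, go to q0
q0 | .0000[0]1111   read 0 → write ., move L, go to q0
q0 | .000[0].1111   read 0 → write ., move L, go to q0
q0 | .00[0]..1111   read 0 → write ., move L, go to q0
q0 | .0[0]...1111   read 0 → write ., move L, go to q0
q0 | .[0]....1111   read 0 → write ., move L, go to q0
q0 | [.].....1111   read . → write 0, move R, go to q0
q0 | 0[.]....1111   read . → write 0, move R, go to q0
q0 | 00[.]...1111   read . → write 0, move R, go to q0
q0 | 000[.]..1111   read . → write 0, move R, go to q0
q0 | 0000[.].1111   read . → write 0, move R, go to q0
q0 | 00000[.]1111   read . → write 0, move R, go to q0
q0 | 000000[1]111   read 1 → write 0, move R, go to qH
qH | 0000000[1]11
M halts after 22 transitions.

22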